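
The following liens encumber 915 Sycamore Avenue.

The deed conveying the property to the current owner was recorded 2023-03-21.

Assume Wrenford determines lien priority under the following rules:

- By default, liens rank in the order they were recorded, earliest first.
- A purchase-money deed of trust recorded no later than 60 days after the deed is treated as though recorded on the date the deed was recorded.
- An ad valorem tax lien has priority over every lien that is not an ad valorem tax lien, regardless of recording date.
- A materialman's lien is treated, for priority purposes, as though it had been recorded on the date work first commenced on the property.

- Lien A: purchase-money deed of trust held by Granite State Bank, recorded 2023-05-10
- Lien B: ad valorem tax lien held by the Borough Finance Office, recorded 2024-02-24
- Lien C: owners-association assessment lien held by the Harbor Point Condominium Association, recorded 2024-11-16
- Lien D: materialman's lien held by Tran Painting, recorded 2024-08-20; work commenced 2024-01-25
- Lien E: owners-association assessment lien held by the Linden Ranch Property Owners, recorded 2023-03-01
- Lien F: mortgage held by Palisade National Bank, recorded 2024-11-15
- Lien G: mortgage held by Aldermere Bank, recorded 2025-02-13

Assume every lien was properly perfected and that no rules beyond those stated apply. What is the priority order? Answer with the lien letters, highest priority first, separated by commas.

B, E, A, D, F, C, G

First, effective dates: A was recorded within the 60-day window, so its effective date is the deed date 2023-03-21; D relates back to 2024-01-25 (work commenced).
B is an ad valorem tax lien, so it outranks all other liens regardless of date.
Among the remaining liens, by effective date: E (2023-03-01), A (2023-03-21), D (2024-01-25), F (2024-11-15), C (2024-11-16), G (2025-02-13).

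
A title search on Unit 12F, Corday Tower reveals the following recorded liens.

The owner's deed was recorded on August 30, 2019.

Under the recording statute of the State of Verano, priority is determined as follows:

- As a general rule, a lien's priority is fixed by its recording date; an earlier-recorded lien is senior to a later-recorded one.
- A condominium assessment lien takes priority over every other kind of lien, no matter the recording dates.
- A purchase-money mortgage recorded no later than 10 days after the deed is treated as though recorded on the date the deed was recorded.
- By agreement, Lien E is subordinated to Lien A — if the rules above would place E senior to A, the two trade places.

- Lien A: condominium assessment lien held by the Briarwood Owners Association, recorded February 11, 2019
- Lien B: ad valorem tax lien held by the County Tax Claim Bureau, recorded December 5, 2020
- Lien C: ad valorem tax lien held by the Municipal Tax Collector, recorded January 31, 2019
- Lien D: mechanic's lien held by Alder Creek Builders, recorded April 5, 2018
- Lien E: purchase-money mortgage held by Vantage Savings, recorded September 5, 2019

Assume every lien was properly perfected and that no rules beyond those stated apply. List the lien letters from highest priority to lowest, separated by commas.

A, D, C, E, B

Adjusting effective dates: E relates back to the deed date August 30, 2019.
A, as a condominium assessment lien, has superpriority and ranks first.
The other liens, earliest effective date first: D (April 5, 2018), C (January 31, 2019), E (August 30, 2019), B (December 5, 2020).
E already ranks below A; the subordination has no effect.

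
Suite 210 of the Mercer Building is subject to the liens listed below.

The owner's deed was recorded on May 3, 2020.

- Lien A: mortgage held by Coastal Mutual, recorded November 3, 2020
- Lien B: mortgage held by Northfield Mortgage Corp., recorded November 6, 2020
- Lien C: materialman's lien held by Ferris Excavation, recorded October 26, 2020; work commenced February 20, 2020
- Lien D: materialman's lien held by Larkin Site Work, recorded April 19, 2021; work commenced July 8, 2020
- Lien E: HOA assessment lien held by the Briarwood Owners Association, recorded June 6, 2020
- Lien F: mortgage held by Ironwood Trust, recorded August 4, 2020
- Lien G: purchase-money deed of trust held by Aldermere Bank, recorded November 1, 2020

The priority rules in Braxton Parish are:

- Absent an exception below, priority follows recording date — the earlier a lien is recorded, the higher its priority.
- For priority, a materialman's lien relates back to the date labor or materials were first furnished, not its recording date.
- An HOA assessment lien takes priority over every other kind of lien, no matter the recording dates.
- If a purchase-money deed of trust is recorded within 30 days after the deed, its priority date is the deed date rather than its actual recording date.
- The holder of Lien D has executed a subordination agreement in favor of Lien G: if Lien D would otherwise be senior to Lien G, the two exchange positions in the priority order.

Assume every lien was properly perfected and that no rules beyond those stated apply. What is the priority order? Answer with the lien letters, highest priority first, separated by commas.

Effective dates after the stated exceptions: C relates back to February 20, 2020 (work commenced); D's effective date is July 8, 2020, when work began; G was recorded 182 days after the deed, outside the 30-day window, so it keeps its recording date.
E, as an HOA assessment lien, has superpriority and ranks first.
Ordering the rest by effective date: C (February 20, 2020), D (July 8, 2020), F (August 4, 2020), G (November 1, 2020), A (November 3, 2020), B (November 6, 2020).
Because D would otherwise rank above G, the subordination swaps them.

E, C, G, F, D, A, B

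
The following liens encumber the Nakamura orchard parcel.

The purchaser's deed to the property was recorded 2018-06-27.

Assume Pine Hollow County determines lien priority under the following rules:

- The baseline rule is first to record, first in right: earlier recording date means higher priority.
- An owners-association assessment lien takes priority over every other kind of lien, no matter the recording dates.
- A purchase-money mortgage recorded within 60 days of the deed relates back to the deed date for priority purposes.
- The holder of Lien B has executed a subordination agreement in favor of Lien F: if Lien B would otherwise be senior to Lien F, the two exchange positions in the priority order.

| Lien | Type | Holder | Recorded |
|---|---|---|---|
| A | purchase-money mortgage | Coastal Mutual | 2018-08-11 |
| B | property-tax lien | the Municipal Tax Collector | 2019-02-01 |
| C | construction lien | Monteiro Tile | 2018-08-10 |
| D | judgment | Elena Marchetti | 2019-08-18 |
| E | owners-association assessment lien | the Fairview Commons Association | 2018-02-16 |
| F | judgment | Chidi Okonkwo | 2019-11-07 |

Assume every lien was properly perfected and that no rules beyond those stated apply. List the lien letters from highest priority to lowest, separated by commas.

E, A, C, F, D, B

First, effective dates: A relates back to the deed date 2018-06-27.
E is an owners-association assessment lien and takes priority over every other lien.
Ordering the rest by effective date: A (2018-06-27), C (2018-08-10), B (2019-02-01), D (2019-08-18), F (2019-11-07).
The subordination applies — B was senior to F — so B and F swap.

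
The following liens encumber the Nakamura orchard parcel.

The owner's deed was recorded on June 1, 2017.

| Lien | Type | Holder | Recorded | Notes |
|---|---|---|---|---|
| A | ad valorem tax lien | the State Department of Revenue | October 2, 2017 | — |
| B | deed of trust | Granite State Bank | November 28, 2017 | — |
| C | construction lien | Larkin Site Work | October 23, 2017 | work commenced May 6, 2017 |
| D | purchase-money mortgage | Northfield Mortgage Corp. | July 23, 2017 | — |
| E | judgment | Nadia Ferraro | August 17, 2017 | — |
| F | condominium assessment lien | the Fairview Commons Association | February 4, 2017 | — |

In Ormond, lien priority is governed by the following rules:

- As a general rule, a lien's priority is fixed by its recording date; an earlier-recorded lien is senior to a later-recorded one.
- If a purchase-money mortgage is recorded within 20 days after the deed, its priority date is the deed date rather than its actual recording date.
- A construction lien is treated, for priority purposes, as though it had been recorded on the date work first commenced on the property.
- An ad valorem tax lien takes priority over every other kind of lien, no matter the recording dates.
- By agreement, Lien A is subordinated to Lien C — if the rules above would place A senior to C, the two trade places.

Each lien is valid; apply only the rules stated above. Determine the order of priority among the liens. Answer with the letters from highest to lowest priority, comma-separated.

Effective dates: C relates back to May 6, 2017 (work commenced); D was recorded 52 days after the deed — beyond 20 days — so no relation-back applies.
As an ad valorem tax lien, A is senior to every other lien.
Ordering the rest by effective date: F (February 4, 2017), C (May 6, 2017), D (July 23, 2017), E (August 17, 2017), B (November 28, 2017).
A would otherwise be senior to C, so under the subordination agreement A and C exchange positions.

C, F, A, D, E, B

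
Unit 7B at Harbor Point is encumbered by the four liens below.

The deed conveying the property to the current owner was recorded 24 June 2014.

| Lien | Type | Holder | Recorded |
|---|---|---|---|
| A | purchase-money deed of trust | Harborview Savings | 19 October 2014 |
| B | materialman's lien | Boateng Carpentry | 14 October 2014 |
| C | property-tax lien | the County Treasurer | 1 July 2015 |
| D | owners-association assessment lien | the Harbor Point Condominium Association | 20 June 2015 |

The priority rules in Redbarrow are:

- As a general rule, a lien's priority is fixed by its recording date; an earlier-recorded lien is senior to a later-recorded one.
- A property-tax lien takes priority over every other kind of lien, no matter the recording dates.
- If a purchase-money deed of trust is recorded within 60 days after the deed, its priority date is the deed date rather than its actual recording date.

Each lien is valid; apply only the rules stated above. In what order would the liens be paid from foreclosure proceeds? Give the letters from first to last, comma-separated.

Effective dates: A was recorded 117 days after the deed, outside the 60-day window, so it keeps its recording date.
C, as a property-tax lien, has superpriority and ranks first.
The other liens, earliest effective date first: B (14 October 2014), A (19 October 2014), D (20 June 2015).

C, B, A, D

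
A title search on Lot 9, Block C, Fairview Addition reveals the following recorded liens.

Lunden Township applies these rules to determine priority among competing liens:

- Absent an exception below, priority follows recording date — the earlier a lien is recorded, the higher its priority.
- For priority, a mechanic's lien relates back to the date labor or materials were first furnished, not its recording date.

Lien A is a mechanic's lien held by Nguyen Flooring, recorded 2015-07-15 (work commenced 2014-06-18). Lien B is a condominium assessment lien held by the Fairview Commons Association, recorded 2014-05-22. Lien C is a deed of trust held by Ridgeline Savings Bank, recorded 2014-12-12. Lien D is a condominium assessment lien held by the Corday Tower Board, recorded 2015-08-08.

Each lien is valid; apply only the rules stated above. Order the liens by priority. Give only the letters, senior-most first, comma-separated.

Effective dates: A is treated as recorded 2014-06-18, the work-commencement date.
Ordering by effective date: B (2014-05-22), A (2014-06-18), C (2014-12-12), D (2015-08-08).

B, A, C, D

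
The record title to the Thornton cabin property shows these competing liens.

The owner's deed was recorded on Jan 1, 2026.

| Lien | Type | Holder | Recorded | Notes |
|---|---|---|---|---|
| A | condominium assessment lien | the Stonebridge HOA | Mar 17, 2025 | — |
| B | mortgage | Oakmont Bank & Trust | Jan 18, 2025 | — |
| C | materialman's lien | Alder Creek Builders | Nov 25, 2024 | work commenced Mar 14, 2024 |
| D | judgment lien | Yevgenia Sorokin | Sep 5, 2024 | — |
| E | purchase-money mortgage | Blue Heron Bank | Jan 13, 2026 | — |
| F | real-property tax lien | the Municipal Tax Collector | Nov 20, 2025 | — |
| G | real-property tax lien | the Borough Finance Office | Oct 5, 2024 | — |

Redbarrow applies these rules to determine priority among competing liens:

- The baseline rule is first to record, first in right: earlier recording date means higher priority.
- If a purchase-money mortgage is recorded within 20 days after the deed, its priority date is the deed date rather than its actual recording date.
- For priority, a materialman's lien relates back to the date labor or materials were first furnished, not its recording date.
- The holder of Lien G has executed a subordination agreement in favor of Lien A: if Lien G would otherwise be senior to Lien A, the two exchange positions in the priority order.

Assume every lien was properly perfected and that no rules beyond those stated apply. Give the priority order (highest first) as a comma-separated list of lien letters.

Effective dates after the stated exceptions: C's effective date is Mar 14, 2024, when work began; E was recorded within the 20-day window, so its effective date is the deed date Jan 1, 2026.
Ordering by effective date: C (Mar 14, 2024), D (Sep 5, 2024), G (Oct 5, 2024), B (Jan 18, 2025), A (Mar 17, 2025), F (Nov 20, 2025), E (Jan 1, 2026).
G is senior to A before the subordination, so the two trade places.

C, D, A, B, G, F, E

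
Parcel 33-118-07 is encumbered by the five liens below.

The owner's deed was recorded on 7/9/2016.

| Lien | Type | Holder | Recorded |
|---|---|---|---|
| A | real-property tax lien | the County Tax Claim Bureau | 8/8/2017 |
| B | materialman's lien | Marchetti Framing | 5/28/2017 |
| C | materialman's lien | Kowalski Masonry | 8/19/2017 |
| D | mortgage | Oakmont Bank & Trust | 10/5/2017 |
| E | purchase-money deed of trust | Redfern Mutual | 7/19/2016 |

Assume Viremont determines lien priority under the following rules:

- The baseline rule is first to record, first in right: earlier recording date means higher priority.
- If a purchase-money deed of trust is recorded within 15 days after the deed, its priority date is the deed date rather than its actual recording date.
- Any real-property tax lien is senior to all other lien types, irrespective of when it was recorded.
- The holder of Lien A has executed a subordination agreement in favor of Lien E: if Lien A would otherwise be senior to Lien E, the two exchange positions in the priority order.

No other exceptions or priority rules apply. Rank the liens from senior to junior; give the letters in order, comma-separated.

E, A, B, C, D

Adjusting effective dates: E relates back to the deed date 7/9/2016.
A, as a real-property tax lien, has superpriority and ranks first.
Ordering the rest by effective date: E (7/9/2016), B (5/28/2017), C (8/19/2017), D (10/5/2017).
A is senior to E before the subordination, so the two trade places.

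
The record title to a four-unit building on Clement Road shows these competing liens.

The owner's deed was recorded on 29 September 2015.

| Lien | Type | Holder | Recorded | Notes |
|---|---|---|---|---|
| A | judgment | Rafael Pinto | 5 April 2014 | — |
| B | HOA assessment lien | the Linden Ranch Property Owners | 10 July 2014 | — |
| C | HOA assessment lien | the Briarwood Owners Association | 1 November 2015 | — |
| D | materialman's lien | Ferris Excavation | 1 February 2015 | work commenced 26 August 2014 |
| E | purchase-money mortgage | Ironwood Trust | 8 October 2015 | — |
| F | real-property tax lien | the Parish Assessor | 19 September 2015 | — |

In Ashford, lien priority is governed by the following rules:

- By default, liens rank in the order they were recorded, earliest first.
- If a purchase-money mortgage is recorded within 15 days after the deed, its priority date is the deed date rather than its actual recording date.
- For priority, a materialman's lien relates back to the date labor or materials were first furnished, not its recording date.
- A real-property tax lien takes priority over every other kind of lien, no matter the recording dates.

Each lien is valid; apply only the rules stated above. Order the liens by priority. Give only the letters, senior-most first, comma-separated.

F, A, B, D, E, C

Adjusting effective dates: D relates back to 26 August 2014 (work commenced); E was recorded within the 15-day window, so its effective date is the deed date 29 September 2015.
F is a real-property tax lien, so it outranks all other liens regardless of date.
Ordering the rest by effective date: A (5 April 2014), B (10 July 2014), D (26 August 2014), E (29 September 2015), C (1 November 2015).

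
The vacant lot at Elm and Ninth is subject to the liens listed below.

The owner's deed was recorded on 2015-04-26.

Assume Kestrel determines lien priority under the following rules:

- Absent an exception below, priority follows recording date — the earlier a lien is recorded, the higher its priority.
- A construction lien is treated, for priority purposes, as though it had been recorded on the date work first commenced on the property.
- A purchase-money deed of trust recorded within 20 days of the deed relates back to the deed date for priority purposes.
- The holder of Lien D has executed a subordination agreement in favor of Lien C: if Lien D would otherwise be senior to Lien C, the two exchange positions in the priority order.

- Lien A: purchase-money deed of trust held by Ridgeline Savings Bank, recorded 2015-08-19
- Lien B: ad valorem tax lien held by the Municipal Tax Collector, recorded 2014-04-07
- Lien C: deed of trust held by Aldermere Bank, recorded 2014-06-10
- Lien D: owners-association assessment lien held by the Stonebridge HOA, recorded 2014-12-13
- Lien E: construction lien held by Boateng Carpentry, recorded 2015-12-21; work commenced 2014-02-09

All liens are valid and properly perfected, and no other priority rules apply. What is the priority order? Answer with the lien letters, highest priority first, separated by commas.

E, B, C, D, A

Adjusting effective dates: A was recorded 115 days after the deed, outside the 20-day window, so it keeps its recording date; E's effective date is 2014-02-09, when work began.
Sorted by effective date: E (2014-02-09), B (2014-04-07), C (2014-06-10), D (2014-12-13), A (2015-08-19).
Since D is not senior to C, the subordination leaves the order unchanged.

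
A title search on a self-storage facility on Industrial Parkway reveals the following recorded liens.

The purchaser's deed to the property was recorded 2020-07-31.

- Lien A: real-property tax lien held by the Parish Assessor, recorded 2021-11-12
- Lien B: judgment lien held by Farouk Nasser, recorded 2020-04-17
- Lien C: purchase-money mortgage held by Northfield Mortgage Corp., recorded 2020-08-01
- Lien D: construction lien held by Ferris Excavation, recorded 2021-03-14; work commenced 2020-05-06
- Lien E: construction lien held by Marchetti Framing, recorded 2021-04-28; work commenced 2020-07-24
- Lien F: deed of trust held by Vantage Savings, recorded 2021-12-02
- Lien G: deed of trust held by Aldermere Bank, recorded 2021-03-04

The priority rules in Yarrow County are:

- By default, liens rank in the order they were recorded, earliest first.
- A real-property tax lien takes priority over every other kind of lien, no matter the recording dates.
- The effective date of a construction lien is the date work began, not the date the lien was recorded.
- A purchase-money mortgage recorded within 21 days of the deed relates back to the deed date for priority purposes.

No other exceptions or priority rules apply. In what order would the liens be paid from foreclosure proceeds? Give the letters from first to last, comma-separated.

Effective dates: C relates back to the deed date 2020-07-31; D's effective date is 2020-05-06, when work began; E's effective date is 2020-07-24, when work began.
A is a real-property tax lien and takes priority over every other lien.
The other liens, earliest effective date first: B (2020-04-17), D (2020-05-06), E (2020-07-24), C (2020-07-31), G (2021-03-04), F (2021-12-02).

A, B, D, E, C, G, F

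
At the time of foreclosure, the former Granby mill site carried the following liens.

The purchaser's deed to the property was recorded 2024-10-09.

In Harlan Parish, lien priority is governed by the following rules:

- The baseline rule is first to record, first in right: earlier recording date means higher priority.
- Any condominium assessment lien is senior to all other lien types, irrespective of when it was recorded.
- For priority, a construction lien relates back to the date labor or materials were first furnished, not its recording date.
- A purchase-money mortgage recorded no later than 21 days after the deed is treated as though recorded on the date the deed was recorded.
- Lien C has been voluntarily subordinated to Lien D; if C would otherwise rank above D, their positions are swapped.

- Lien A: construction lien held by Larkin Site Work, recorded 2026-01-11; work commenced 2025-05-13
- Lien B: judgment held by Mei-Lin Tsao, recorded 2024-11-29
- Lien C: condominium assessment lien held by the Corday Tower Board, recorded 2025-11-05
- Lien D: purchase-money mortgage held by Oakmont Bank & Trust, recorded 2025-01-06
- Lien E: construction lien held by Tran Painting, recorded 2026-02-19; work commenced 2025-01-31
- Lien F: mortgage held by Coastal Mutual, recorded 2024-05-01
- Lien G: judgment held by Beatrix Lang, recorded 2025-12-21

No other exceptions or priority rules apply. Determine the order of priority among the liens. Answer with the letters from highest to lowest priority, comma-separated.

Adjusting effective dates: A is treated as recorded 2025-05-13, the work-commencement date; D was recorded 89 days after the deed, outside the 21-day window, so it keeps its recording date; E's effective date is 2025-01-31, when work began.
C is a condominium assessment lien and takes priority over every other lien.
Remaining liens by effective date: F (2024-05-01), B (2024-11-29), D (2025-01-06), E (2025-01-31), A (2025-05-13), G (2025-12-21).
Because C would otherwise rank above D, the subordination swaps them.

D, F, B, C, E, A, G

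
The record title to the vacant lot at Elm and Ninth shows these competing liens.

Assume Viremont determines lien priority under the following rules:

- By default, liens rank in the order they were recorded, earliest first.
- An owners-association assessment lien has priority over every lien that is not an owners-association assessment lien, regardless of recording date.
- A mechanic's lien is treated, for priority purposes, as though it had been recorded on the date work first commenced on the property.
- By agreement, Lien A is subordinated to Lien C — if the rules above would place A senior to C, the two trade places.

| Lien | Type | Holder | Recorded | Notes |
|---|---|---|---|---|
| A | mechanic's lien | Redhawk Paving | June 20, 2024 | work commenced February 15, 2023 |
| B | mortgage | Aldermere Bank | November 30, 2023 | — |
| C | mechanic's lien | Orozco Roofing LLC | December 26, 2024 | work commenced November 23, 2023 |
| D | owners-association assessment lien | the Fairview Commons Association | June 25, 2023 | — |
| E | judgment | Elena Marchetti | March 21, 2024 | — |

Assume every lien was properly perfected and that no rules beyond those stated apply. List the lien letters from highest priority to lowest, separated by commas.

D, C, A, B, E

Effective dates: A relates back to February 15, 2023 (work commenced); C is treated as recorded November 23, 2023, the work-commencement date.
D is an owners-association assessment lien, so it outranks all other liens regardless of date.
Remaining liens by effective date: A (February 15, 2023), C (November 23, 2023), B (November 30, 2023), E (March 21, 2024).
The subordination applies — A was senior to C — so A and C swap.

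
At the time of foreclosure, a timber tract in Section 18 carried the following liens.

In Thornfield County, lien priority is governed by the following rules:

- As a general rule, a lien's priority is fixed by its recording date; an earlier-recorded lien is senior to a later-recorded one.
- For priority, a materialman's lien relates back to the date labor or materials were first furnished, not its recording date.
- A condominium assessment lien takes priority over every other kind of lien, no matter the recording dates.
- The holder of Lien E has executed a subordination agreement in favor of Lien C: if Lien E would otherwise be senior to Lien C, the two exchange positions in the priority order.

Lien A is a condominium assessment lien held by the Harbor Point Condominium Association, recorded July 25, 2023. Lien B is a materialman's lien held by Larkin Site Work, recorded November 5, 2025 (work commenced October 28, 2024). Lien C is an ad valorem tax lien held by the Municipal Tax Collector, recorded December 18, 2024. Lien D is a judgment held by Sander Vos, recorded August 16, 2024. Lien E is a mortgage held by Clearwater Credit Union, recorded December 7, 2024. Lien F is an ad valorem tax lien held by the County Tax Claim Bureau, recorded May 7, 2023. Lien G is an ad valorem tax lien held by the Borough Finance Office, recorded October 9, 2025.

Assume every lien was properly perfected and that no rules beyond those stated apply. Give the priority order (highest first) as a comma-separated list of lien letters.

Effective dates after the stated exceptions: B's effective date is October 28, 2024, when work began.
As a condominium assessment lien, A is senior to every other lien.
The other liens, earliest effective date first: F (May 7, 2023), D (August 16, 2024), B (October 28, 2024), E (December 7, 2024), C (December 18, 2024), G (October 9, 2025).
E is senior to C before the subordination, so the two trade places.

A, F, D, B, C, E, G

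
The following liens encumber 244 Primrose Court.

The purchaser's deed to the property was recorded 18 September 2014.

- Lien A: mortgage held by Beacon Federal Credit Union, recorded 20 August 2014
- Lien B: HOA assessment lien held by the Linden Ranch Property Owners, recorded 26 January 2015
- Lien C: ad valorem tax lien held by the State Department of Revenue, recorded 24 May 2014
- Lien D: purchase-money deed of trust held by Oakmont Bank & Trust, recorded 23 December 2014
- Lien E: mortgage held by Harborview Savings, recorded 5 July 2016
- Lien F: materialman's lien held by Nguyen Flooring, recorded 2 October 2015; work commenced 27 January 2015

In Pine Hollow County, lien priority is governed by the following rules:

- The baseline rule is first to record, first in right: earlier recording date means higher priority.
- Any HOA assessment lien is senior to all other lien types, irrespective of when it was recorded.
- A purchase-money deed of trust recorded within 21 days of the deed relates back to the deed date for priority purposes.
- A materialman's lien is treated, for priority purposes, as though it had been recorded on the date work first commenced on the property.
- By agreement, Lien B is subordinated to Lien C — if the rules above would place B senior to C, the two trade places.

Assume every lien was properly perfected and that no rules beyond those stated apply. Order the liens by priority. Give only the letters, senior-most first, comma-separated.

First, effective dates: D was recorded 96 days after the deed — beyond 21 days — so no relation-back applies; F relates back to 27 January 2015 (work commenced).
B, as an HOA assessment lien, has superpriority and ranks first.
Remaining liens by effective date: C (24 May 2014), A (20 August 2014), D (23 December 2014), F (27 January 2015), E (5 July 2016).
The subordination applies — B was senior to C — so B and C swap.

C, B, A, D, F, E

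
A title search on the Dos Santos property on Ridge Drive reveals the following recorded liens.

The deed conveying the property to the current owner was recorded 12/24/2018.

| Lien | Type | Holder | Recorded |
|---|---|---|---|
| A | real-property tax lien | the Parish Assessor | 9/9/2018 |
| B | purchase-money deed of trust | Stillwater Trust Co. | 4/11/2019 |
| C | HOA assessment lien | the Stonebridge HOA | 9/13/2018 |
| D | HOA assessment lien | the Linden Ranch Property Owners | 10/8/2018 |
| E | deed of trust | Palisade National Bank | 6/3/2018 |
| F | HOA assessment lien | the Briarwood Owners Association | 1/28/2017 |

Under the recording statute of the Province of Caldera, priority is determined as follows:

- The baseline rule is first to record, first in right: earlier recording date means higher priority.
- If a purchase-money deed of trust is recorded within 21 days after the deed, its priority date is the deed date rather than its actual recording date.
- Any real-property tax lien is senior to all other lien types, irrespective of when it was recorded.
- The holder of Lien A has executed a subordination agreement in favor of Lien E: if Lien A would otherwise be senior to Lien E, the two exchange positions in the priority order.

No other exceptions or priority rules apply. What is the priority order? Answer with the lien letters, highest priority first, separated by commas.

Adjusting effective dates: B was recorded 108 days after the deed — beyond 21 days — so no relation-back applies.
A, as a real-property tax lien, has superpriority and ranks first.
Among the remaining liens, by effective date: F (1/28/2017), E (6/3/2018), C (9/13/2018), D (10/8/2018), B (4/11/2019).
A is senior to E before the subordination, so the two trade places.

E, F, A, C, D, B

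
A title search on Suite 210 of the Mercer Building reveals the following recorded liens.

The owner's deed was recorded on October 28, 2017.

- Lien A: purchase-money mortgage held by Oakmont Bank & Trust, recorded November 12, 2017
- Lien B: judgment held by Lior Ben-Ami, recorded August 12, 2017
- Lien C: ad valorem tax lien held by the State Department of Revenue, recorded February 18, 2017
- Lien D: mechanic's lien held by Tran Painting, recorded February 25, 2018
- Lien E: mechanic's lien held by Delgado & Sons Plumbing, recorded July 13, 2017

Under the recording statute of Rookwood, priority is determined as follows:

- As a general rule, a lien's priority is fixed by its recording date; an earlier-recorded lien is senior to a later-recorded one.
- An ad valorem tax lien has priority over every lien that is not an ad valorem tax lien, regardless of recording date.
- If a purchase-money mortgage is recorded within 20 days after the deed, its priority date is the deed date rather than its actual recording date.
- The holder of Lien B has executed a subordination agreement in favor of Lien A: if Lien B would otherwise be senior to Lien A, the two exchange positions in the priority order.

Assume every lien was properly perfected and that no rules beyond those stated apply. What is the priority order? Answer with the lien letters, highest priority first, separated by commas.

C, E, A, B, D

Effective dates: A's effective date is the deed date, October 28, 2017.
C is an ad valorem tax lien, so it outranks all other liens regardless of date.
Among the remaining liens, by effective date: E (July 13, 2017), B (August 12, 2017), A (October 28, 2017), D (February 25, 2018).
B is senior to A before the subordination, so the two trade places.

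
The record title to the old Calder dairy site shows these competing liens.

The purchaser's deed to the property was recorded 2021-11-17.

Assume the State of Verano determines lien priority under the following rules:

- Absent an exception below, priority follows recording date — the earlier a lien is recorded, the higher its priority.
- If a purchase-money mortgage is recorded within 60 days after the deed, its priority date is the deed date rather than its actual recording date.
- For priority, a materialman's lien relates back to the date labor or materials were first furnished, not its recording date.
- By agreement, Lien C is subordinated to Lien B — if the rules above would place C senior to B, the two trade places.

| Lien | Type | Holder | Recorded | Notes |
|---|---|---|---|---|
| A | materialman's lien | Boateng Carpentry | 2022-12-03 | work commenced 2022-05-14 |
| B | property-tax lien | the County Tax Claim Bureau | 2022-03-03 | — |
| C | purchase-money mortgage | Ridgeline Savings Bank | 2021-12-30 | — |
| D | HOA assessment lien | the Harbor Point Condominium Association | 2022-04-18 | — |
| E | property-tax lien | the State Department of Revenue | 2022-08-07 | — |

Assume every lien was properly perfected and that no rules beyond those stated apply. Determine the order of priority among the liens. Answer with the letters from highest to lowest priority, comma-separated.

B, C, D, A, E

Effective dates: A relates back to 2022-05-14 (work commenced); C relates back to the deed date 2021-11-17.
By effective date: C (2021-11-17), B (2022-03-03), D (2022-04-18), A (2022-05-14), E (2022-08-07).
C would otherwise be senior to B, so under the subordination agreement C and B exchange positions.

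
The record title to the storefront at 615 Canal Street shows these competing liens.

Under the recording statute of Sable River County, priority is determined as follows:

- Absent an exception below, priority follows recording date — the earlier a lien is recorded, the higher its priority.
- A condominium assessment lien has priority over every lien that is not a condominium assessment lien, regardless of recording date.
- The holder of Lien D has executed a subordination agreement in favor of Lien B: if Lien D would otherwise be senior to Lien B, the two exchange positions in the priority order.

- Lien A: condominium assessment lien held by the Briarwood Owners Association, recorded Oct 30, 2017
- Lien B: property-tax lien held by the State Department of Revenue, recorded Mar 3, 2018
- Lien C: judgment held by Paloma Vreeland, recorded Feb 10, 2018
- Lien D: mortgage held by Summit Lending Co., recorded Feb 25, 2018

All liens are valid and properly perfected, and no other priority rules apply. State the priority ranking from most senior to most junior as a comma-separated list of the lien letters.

A, C, B, D

A is a condominium assessment lien, so it outranks all other liens regardless of date.
Remaining liens by effective date: C (Feb 10, 2018), D (Feb 25, 2018), B (Mar 3, 2018).
The subordination applies — D was senior to B — so D and B swap.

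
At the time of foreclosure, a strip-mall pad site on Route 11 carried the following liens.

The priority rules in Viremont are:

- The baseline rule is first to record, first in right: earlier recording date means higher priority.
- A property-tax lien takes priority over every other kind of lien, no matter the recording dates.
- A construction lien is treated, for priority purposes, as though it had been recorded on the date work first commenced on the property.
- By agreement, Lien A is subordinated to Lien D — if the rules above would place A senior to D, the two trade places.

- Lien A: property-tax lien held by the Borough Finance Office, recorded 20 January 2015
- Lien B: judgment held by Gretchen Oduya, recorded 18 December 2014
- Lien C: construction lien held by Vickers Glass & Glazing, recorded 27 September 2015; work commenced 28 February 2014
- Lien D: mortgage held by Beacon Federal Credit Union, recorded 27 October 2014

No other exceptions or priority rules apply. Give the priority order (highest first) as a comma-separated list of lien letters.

D, C, A, B

Effective dates: C is treated as recorded 28 February 2014, the work-commencement date.
A is a property-tax lien and takes priority over every other lien.
Among the remaining liens, by effective date: C (28 February 2014), D (27 October 2014), B (18 December 2014).
A is senior to D before the subordination, so the two trade places.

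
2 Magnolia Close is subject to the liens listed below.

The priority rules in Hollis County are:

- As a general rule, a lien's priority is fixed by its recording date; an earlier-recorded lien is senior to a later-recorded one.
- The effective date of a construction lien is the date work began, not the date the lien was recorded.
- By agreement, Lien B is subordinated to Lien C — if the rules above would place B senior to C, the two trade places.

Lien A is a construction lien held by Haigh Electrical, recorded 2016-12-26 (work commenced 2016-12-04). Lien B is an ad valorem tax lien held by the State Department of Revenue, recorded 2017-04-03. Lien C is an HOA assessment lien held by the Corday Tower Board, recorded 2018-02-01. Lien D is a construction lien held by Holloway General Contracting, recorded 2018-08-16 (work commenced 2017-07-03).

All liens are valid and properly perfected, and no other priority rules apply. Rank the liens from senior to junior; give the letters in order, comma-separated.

Effective dates after the stated exceptions: A is treated as recorded 2016-12-04, the work-commencement date; D is treated as recorded 2017-07-03, the work-commencement date.
By effective date, earliest first: A (2016-12-04), B (2017-04-03), D (2017-07-03), C (2018-02-01).
B is senior to C before the subordination, so the two trade places.

A, C, D, B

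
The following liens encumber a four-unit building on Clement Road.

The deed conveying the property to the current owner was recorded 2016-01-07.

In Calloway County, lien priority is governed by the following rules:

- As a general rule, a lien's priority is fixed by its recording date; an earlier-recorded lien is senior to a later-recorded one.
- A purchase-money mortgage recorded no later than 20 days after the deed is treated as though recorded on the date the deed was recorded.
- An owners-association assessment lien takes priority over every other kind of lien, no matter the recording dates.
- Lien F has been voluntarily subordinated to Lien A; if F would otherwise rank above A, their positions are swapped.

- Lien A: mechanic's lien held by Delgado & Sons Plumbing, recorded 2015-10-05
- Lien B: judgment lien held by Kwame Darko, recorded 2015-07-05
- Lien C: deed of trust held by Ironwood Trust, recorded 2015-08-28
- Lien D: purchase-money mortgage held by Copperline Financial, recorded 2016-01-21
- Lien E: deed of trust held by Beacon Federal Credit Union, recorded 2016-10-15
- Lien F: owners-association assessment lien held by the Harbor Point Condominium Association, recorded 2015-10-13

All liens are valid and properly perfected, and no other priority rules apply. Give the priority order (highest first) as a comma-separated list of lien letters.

Adjusting effective dates: D relates back to the deed date 2016-01-07.
F is an owners-association assessment lien, so it outranks all other liens regardless of date.
Ordering the rest by effective date: B (2015-07-05), C (2015-08-28), A (2015-10-05), D (2016-01-07), E (2016-10-15).
F is senior to A before the subordination, so the two trade places.

A, B, C, F, D, E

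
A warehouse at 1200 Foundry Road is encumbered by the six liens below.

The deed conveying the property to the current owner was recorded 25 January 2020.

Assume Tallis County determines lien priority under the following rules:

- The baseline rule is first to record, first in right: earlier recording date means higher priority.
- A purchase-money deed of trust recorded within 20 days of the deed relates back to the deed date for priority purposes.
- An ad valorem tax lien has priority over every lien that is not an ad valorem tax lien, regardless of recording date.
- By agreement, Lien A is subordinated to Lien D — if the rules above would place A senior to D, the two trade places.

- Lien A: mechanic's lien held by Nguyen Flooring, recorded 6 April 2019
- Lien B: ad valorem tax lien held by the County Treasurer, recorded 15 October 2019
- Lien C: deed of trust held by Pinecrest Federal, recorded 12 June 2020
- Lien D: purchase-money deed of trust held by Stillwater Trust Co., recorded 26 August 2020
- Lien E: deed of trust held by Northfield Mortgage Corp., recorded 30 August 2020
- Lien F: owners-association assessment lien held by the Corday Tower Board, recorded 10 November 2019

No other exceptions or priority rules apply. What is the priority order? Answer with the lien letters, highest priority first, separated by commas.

B, D, F, C, A, E

Adjusting effective dates: D missed the 20-day window (214 days after the deed), so its recording date stands.
As an ad valorem tax lien, B is senior to every other lien.
The other liens, earliest effective date first: A (6 April 2019), F (10 November 2019), C (12 June 2020), D (26 August 2020), E (30 August 2020).
A is senior to D before the subordination, so the two trade places.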